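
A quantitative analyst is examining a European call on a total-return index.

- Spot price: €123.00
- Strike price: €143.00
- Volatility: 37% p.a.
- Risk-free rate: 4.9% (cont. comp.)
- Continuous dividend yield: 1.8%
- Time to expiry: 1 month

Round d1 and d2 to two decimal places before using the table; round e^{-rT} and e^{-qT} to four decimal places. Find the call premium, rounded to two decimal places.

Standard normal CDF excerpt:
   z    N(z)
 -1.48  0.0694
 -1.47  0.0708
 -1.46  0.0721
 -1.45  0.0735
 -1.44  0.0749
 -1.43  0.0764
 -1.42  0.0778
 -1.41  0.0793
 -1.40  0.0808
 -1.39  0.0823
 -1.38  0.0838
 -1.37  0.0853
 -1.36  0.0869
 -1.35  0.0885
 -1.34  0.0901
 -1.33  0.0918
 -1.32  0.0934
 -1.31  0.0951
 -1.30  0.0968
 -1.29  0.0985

€0.61

T = 0.08333;  σ√T = 0.1068
d₁ = [ln(123/143) + (0.049 − 0.018 + 0.37²/2)·0.08333] / 0.1068 = [-0.1507 + 0.0083] / 0.1068 = -1.3330 ⇒ -1.33
d₂ = d₁ − σ√T = -1.3330 − 0.1068 = -1.4398 ⇒ -1.44
exp(−qT) = exp(−0.018·0.08333) = 0.9985;  exp(−rT) = exp(−0.049·0.08333) = 0.9959
N(d₁) = N(-1.33) = 0.0918;  N(d₂) = N(-1.44) = 0.0749
C = 123·0.9985·0.0918 − 143·0.9959·0.0749 = 11.2745 − 10.6668 = 0.6077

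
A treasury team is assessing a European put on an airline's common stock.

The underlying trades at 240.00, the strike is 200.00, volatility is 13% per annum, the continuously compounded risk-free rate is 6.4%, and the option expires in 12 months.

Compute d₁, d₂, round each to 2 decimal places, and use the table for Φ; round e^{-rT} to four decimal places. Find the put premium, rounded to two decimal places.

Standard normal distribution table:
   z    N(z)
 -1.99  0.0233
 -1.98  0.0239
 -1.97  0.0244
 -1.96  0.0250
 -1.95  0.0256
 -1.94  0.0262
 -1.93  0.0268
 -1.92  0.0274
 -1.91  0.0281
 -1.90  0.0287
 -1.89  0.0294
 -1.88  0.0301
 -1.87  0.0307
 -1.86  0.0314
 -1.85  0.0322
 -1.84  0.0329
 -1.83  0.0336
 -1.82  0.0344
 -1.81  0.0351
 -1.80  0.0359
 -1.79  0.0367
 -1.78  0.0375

0.30

σ√T = 0.13 × 1.0000 = 0.1300
d₁ = [ln(240/200) + (0.064 + 0.13²/2)·1] / 0.1300 = [0.1823 + 0.0725] / 0.1300 = 1.9598 ⇒ 1.96
d₂ = d₁ − σ√T = 1.9598 − 0.1300 = 1.8298 ⇒ 1.83
e^(−rT) = e^(−0.064·1) = 0.9380
P = 200·0.9380·N(-1.83) − 240·N(-1.96) = 200·0.9380·0.0336 − 240·0.0250 = 6.3034 − 6.0000 = 0.3034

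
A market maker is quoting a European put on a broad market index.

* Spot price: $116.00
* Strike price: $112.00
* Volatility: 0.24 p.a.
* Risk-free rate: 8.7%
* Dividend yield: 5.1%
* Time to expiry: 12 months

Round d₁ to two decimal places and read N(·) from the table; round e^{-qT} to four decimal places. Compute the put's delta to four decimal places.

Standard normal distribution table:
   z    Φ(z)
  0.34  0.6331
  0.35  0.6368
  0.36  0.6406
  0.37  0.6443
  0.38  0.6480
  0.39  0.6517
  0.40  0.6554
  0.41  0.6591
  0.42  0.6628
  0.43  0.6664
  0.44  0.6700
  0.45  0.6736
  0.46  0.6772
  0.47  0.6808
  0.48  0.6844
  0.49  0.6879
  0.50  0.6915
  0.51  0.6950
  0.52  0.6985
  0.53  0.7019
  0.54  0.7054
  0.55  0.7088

T = 1;  σ√T = 0.2400
d₁ = [ln(116/112) + (0.087 − 0.051 + 0.24²/2)·1] / 0.2400 = [0.0351 + 0.0648] / 0.2400 = 0.4162 ≈ 0.42
N(d₁) = N(0.42) = 0.6628
Δ_put = e^(−qT)·(N(d₁) − 1) = 0.9503·(0.6628 − 1) = -0.3204

-0.3204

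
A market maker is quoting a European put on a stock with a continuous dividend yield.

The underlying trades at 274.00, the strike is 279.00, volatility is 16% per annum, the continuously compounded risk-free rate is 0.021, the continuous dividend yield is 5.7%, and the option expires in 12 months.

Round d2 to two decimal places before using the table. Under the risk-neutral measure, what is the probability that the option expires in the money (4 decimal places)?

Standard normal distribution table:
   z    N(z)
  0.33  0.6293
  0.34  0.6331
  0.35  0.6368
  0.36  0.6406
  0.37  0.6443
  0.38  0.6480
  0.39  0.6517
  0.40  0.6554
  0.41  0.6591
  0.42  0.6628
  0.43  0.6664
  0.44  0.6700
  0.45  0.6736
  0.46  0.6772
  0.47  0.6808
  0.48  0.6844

σ√T = 0.16·√1 = 0.1600
ln(S/K) + (r − q + σ²/2)T = ln(274/279) + (0.021 − 0.057 + 0.16²/2)·1 = -0.0181 − 0.0232 = -0.0413
d₁ = -0.0413 / 0.1600 = -0.2580 which rounds to -0.26
d₂ = d₁ − σ√T = -0.2580 − 0.1600 = -0.4180 which rounds to -0.42
Risk-neutral Pr[S_T < K] = N(−d₂) = N(0.42) = 0.6628

0.6628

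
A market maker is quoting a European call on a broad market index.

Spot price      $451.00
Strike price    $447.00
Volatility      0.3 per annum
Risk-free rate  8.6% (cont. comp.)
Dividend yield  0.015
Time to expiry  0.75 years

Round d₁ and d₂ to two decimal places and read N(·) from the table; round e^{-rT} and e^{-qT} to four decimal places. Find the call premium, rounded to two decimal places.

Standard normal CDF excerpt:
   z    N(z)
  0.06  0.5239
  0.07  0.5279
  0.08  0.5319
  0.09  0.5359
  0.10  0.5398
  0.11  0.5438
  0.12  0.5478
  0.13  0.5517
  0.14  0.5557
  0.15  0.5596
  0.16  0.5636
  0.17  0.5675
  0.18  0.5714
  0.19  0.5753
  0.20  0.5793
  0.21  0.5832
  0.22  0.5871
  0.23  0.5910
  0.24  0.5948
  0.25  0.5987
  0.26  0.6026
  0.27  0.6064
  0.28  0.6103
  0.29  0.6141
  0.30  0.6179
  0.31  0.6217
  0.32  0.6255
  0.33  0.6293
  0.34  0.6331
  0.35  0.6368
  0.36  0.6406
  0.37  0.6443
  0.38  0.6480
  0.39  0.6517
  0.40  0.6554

T = 0.75;  σ√T = 0.2598
d₁ = [ln(451/447) + (0.086 − 0.015 + 0.3²/2)·0.75] / 0.2598 = [0.0089 + 0.0870] / 0.2598 = 0.3692 ≈ 0.37
d₂ = d₁ − σ√T = 0.3692 − 0.2598 = 0.1093 ≈ 0.11
exp(−qT) = exp(−0.015·0.75) = 0.9888;  exp(−rT) = exp(−0.086·0.75) = 0.9375
N(d₁) = N(0.37) = 0.6443;  N(d₂) = N(0.11) = 0.5438
C = 451·0.9888·0.6443 − 447·0.9375·0.5438 = 287.3248 − 227.8862 = 59.4386

$59.44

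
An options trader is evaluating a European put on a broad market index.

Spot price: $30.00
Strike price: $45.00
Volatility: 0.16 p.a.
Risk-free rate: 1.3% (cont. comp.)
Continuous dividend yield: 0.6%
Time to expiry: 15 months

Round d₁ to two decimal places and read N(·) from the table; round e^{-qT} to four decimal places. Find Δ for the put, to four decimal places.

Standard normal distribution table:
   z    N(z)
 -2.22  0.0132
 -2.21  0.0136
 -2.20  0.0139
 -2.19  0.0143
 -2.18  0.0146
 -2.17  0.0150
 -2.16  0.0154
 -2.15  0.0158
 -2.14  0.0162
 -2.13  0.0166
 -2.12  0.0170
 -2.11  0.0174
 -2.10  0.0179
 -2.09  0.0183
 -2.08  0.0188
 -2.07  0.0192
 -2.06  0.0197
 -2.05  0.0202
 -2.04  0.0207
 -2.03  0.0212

σ√T = 0.16·√1.25 = 0.1789
ln(S/K) + (r − q + σ²/2)T = ln(30/45) + (0.013 − 0.006 + 0.16²/2)·1.25 = -0.4055 + 0.0247 = -0.3807
d₁ = -0.3807 / 0.1789 = -2.1283 which rounds to -2.13
N(d₁) = N(-2.13) = 0.0166
Δ_put = e^(−qT)·(N(d₁) − 1) = 0.9925·(0.0166 − 1) = -0.9760

-0.9760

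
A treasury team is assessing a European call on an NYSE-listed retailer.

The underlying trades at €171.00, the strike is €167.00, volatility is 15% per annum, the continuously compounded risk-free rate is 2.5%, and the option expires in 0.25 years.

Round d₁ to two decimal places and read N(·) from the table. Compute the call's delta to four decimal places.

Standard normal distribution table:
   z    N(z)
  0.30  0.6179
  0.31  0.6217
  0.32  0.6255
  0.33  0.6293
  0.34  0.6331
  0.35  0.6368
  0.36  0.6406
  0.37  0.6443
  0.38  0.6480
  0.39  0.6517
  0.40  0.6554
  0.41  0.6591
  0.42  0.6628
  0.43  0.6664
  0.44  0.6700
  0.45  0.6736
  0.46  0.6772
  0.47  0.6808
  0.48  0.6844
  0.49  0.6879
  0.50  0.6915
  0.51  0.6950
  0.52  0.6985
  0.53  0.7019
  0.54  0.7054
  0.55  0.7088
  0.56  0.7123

0.6700

σ√T = 0.15·√0.25 = 0.0750
d₁ = [ln(171/167) + (0.025 + ½·0.15²)·0.25] / (σ√T) = (0.0237 + 0.0091) / 0.0750 = 0.4364 → 0.44
N(d₁) = N(0.44) = 0.6700
Δ_call = N(d₁) = 0.6700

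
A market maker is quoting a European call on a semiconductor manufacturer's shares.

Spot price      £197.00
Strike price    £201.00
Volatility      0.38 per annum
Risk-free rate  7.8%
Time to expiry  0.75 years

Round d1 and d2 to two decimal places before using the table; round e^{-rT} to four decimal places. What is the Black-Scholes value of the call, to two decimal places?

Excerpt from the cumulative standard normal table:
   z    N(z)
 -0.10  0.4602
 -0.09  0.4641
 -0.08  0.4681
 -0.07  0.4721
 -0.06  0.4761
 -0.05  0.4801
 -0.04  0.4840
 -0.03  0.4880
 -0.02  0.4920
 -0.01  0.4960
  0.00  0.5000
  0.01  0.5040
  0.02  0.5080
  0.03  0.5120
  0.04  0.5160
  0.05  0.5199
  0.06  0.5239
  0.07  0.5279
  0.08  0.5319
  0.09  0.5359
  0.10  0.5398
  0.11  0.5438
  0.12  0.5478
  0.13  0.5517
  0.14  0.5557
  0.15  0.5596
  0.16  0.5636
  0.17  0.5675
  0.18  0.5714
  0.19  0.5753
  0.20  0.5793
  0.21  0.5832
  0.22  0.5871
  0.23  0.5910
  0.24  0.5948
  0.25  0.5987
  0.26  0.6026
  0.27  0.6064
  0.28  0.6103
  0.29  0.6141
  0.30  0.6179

σ√T = 0.38·√0.75 = 0.3291
d₁ = [ln(197/201) + (0.078 + ½·0.38²)·0.75] / (σ√T) = (-0.0201 + 0.1127) / 0.3291 = 0.2812 ⇒ 0.28
d₂ = 0.2812 − 0.3291 = -0.0479 ⇒ -0.05
exp(−rT) = exp(−0.078·0.75) = 0.9432
N(d₁) = N(0.28) = 0.6103;  N(d₂) = N(-0.05) = 0.4801
C = 197·0.6103 − 201·0.9432·0.4801 = 120.2291 − 91.0189 = 29.2102

£29.21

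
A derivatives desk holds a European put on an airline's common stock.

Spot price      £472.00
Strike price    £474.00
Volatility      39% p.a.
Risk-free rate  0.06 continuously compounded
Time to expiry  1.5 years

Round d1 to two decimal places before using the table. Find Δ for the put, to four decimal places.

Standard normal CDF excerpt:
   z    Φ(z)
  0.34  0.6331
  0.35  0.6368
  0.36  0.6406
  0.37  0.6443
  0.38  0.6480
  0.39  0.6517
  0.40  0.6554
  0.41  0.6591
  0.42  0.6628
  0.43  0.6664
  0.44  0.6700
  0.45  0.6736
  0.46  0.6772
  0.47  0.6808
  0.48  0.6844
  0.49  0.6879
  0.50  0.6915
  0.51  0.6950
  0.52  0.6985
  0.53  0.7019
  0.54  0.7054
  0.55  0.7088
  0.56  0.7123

σ√T = 0.39 × 1.2247 = 0.4777
d₁ = [ln(472/474) + (0.06 + 0.39²/2)·1.5] / 0.4777 = [-0.0042 + 0.2041] / 0.4777 = 0.4184 → 0.42
N(d₁) = N(0.42) = 0.6628
Δ_put = N(d₁) − 1 = 0.6628 − 1 = -0.3372

-0.3372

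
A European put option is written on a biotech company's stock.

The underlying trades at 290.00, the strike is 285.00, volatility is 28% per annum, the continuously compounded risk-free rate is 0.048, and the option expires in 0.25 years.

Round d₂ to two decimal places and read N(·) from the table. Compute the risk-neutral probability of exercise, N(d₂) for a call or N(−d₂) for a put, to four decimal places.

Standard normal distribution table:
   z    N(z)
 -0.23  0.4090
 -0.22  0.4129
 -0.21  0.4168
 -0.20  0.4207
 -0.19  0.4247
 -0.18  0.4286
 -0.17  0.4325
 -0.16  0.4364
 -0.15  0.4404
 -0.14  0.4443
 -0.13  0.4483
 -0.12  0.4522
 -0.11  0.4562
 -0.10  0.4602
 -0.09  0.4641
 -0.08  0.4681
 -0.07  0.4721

0.4443

σ√T = 0.28·√0.25 = 0.1400
d₁ = [ln(290/285) + (0.048 + 0.28²/2)·0.25] / 0.1400 = [0.0174 + 0.0218] / 0.1400 = 0.2799 ⇒ 0.28
d₂ = d₁ − σ√T = 0.2799 − 0.1400 = 0.1399 ⇒ 0.14
Risk-neutral Pr[S_T < K] = N(−d₂) = N(-0.14) = 0.4443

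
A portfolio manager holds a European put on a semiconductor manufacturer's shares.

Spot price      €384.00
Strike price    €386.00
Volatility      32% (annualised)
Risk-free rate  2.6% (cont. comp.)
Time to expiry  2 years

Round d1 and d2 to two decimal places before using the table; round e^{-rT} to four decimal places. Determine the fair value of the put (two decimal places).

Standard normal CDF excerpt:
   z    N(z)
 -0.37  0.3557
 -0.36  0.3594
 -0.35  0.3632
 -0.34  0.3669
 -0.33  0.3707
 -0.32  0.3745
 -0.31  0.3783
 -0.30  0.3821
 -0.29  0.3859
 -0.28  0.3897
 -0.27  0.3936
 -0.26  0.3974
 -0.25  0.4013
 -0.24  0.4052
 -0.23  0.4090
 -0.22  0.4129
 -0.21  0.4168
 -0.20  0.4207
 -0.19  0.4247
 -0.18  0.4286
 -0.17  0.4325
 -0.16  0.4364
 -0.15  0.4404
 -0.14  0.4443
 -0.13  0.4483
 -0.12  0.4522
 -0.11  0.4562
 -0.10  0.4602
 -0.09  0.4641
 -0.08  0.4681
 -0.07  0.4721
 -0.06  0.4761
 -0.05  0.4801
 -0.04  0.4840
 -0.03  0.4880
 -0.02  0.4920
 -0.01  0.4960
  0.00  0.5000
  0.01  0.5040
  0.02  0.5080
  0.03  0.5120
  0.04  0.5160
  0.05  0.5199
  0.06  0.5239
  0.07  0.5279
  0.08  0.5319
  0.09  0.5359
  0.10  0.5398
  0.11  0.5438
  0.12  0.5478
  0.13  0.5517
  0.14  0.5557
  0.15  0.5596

σ√T = 0.32·√2 = 0.4525
d₁ = [ln(384/386) + (0.026 + 0.32²/2)·2] / 0.4525 = [-0.0052 + 0.1544] / 0.4525 = 0.3297 ⇒ 0.33
d₂ = d₁ − σ√T = 0.3297 − 0.4525 = -0.1228 ⇒ -0.12
exp(−rT) = exp(−0.026·2) = 0.9493
N(−d₂) = N(0.12) = 0.5478;  N(−d₁) = N(-0.33) = 0.3707
P = 386·0.9493·0.5478 − 384·0.3707 = 200.7302 − 142.3488 = 58.3814

€58.38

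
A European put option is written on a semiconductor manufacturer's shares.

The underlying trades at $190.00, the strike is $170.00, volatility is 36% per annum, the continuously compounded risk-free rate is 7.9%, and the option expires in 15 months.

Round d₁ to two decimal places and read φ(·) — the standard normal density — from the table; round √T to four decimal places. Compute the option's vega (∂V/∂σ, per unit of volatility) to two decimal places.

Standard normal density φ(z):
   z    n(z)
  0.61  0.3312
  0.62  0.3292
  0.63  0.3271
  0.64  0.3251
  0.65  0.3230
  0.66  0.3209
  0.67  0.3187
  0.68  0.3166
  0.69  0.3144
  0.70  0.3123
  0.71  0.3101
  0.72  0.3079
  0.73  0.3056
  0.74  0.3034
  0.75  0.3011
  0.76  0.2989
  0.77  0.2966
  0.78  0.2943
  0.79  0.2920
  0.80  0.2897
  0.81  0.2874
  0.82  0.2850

σ√T = 0.36 × 1.1180 = 0.4025
d₁ = [ln(190/170) + (0.079 + ½·0.36²)·1.25] / (σ√T) = (0.1112 + 0.1797) / 0.4025 = 0.7229 ≈ 0.72
√T = √1.25 = 1.1180
φ(d₁) = φ(0.72) = 0.3079
vega = S·φ(d₁)·√T = 190·0.3079·1.1180 = 65.4041

65.40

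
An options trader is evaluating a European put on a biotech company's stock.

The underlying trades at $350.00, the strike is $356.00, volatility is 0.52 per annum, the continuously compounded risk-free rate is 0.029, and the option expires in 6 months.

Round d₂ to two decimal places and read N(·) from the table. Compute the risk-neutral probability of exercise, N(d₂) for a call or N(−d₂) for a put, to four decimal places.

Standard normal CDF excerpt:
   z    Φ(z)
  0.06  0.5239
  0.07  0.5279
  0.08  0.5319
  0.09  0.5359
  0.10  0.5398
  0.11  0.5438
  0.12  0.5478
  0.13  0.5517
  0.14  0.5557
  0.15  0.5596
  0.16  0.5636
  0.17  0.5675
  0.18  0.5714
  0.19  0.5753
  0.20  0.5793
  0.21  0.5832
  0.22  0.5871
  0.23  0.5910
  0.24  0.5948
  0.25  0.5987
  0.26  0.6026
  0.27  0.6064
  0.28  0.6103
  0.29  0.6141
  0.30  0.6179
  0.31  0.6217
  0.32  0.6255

0.5753

σ√T = 0.52·√0.5 = 0.3677
ln(S/K) + (r + σ²/2)T = ln(350/356) + (0.029 + 0.52²/2)·0.5 = -0.0170 + 0.0821 = 0.0651
d₁ = 0.0651 / 0.3677 = 0.1771 → 0.18
d₂ = d₁ − σ√T = 0.1771 − 0.3677 = -0.1906 → -0.19
Risk-neutral Pr[S_T < K] = N(−d₂) = N(0.19) = 0.5753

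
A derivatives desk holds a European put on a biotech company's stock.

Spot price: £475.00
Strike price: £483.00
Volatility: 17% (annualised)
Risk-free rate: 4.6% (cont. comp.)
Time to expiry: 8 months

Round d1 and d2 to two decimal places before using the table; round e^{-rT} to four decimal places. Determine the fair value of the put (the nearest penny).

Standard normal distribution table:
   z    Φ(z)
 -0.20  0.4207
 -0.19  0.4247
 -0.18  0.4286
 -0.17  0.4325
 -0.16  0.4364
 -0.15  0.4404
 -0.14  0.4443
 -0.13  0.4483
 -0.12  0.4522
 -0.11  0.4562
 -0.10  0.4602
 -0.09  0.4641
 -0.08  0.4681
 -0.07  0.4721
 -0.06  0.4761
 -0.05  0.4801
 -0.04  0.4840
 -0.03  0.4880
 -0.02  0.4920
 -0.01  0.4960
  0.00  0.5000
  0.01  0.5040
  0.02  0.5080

£23.15

T = 0.6667;  σ√T = 0.1388
ln(S/K) + (r + σ²/2)T = ln(475/483) + (0.046 + 0.17²/2)·0.6667 = -0.0167 + 0.0403 = 0.0236
d₁ = 0.0236 / 0.1388 = 0.1700 ≈ 0.17
d₂ = d₁ − σ√T = 0.1700 − 0.1388 = 0.0312 ≈ 0.03
exp(−rT) = exp(−0.046·0.6667) = 0.9698
N(−d₂) = N(-0.03) = 0.4880;  N(−d₁) = N(-0.17) = 0.4325
P = 483·0.9698·0.4880 − 475·0.4325 = 228.5857 − 205.4375 = 23.1482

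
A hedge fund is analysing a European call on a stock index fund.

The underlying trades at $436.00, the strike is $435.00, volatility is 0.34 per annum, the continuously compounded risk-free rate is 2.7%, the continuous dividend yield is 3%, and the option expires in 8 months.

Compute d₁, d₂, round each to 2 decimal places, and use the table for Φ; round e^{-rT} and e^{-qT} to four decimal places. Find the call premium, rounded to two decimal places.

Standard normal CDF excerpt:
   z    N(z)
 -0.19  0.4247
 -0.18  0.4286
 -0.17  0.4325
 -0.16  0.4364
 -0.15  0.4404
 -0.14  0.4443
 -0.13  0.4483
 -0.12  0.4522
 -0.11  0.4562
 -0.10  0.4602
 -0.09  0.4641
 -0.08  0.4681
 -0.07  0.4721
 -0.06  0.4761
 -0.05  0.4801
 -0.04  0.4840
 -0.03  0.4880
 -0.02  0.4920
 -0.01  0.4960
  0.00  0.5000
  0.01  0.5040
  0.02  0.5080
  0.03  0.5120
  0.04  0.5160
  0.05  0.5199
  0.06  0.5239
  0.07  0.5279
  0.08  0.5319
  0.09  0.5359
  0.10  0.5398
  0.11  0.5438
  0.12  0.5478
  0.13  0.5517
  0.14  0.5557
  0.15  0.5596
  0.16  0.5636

σ√T = 0.34·√0.6667 = 0.2776
d₁ = [ln(436/435) + (0.027 − 0.03 + ½·0.34²)·0.6667] / (σ√T) = (0.0023 + 0.0365) / 0.2776 = 0.1399 ≈ 0.14
d₂ = 0.1399 − 0.2776 = -0.1377 ≈ -0.14
e^(−qT) = e^(−0.03·0.6667) = 0.9802;  e^(−rT) = e^(−0.027·0.6667) = 0.9822
N(d₁) = N(0.14) = 0.5557;  N(d₂) = N(-0.14) = 0.4443
C = 436·0.9802·0.5557 − 435·0.9822·0.4443 = 237.4880 − 189.8303 = 47.6577

$47.66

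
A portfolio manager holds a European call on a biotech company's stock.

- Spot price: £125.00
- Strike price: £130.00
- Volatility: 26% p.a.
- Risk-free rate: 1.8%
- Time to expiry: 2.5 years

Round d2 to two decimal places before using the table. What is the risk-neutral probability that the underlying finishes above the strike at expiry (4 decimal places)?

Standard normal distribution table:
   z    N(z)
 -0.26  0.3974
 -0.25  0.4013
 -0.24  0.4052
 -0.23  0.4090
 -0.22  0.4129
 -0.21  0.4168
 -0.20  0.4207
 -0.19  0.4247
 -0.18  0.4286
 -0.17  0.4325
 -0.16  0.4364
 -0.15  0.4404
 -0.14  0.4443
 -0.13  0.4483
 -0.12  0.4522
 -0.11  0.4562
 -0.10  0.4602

0.4247

σ√T = 0.26 × 1.5811 = 0.4111
d₁ = [ln(125/130) + (0.018 + 0.26²/2)·2.5] / 0.4111 = [-0.0392 + 0.1295] / 0.4111 = 0.2196 which rounds to 0.22
d₂ = d₁ − σ√T = 0.2196 − 0.4111 = -0.1915 which rounds to -0.19
Risk-neutral Pr[S_T > K] = N(d₂) = N(-0.19) = 0.4247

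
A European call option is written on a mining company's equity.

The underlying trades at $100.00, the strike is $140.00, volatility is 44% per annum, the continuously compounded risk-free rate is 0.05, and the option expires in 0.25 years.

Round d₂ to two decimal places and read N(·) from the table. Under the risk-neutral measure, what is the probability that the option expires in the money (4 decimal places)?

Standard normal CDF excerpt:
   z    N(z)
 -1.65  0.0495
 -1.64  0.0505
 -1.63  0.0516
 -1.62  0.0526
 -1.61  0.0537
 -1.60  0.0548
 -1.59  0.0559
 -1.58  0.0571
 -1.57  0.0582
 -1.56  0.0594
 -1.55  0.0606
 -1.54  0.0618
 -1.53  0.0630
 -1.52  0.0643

0.0571

σ√T = 0.44·√0.25 = 0.2200
d₁ = [ln(100/140) + (0.05 + ½·0.44²)·0.25] / (σ√T) = (-0.3365 + 0.0367) / 0.2200 = -1.3626 ⇒ -1.36
d₂ = -1.3626 − 0.2200 = -1.5826 ⇒ -1.58
Pr(exercise) under Q = N(d₂) = 0.0571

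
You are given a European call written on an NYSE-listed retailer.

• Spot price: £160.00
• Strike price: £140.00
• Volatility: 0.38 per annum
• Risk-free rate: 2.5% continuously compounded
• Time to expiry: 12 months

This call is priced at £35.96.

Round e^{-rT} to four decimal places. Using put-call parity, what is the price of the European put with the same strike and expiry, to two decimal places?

e^(−rT) = e^(−0.025·1) = 0.9753
Put-call parity: C − P = S − K·e^(−rT) = 160 − 140·0.9753 = 160 − 136.5420 = 23.4580
P = C − (C − P) = 35.96 − (23.4580) = 12.5020

£12.50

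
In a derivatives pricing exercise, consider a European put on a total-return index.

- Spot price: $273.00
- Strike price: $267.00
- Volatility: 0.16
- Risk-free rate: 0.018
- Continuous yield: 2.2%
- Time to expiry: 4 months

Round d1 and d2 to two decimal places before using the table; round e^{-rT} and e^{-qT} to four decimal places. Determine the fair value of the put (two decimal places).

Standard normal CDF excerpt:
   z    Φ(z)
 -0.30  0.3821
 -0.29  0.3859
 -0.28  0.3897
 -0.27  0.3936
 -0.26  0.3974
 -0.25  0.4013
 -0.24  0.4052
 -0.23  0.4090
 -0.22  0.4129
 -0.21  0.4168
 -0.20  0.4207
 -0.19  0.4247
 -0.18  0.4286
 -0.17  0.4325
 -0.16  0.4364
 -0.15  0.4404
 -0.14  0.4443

$7.08

σ√T = 0.16 × 0.5774 = 0.0924
ln(S/K) + (r − q + σ²/2)T = ln(273/267) + (0.018 − 0.022 + 0.16²/2)·0.3333 = 0.0222 + 0.0029 = 0.0252
d₁ = 0.0252 / 0.0924 = 0.2723 which rounds to 0.27
d₂ = d₁ − σ√T = 0.2723 − 0.0924 = 0.1800 which rounds to 0.18
e^(−qT) = e^(−0.022·0.3333) = 0.9927;  e^(−rT) = e^(−0.018·0.3333) = 0.9940
N(−d₂) = N(-0.18) = 0.4286;  N(−d₁) = N(-0.27) = 0.3936
P = 267·0.9940·0.4286 − 273·0.9927·0.3936 = 113.7496 − 106.6684 = 7.0812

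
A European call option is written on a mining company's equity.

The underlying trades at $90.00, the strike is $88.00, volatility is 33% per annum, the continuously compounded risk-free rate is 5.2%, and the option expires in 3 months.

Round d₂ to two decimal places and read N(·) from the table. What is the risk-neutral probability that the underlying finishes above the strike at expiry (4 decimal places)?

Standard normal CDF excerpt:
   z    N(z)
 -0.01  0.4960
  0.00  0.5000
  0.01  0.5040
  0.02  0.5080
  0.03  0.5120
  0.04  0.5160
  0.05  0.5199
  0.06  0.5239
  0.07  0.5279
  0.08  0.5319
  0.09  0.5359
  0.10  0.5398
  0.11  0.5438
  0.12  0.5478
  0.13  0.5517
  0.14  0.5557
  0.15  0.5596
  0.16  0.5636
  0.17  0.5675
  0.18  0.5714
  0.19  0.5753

σ√T = 0.33 × 0.5000 = 0.1650
d₁ = [ln(90/88) + (0.052 + ½·0.33²)·0.25] / (σ√T) = (0.0225 + 0.0266) / 0.1650 = 0.2975 which rounds to 0.30
d₂ = 0.2975 − 0.1650 = 0.1325 which rounds to 0.13
Risk-neutral Pr[S_T > K] = N(d₂) = N(0.13) = 0.5517

0.5517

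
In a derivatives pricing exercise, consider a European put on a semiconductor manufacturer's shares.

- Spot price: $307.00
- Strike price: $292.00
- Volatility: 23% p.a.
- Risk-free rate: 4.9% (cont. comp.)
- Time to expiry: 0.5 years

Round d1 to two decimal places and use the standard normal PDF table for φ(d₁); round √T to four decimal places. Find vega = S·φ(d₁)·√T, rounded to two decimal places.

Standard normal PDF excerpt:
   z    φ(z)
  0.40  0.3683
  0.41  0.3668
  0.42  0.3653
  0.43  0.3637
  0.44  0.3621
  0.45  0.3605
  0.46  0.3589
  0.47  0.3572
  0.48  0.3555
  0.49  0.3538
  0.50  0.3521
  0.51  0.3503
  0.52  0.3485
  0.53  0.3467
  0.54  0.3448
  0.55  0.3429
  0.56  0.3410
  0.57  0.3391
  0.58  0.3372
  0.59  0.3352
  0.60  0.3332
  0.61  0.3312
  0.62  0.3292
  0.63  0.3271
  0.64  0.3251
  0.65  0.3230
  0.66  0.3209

σ√T = 0.23 × 0.7071 = 0.1626
d₁ = [ln(307/292) + (0.049 + 0.23²/2)·0.5] / 0.1626 = [0.0501 + 0.0377] / 0.1626 = 0.5400 which rounds to 0.54
√T = √0.5 = 0.7071
φ(d₁) = φ(0.54) = 0.3448
vega = S·φ(d₁)·√T = 307·0.3448·0.7071 = 74.8491

74.85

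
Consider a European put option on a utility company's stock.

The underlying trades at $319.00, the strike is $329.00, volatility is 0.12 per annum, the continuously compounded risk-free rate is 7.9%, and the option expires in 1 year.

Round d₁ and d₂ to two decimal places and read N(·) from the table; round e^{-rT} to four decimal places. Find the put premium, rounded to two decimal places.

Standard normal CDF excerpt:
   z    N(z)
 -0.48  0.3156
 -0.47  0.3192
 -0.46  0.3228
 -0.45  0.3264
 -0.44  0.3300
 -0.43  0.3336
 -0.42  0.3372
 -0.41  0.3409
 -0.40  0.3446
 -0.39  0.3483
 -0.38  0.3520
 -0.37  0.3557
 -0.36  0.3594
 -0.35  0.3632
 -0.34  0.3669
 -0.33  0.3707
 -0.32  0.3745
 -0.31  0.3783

$8.56

T = 1;  σ√T = 0.1200
ln(S/K) + (r + σ²/2)T = ln(319/329) + (0.079 + 0.12²/2)·1 = -0.0309 + 0.0862 = 0.0553
d₁ = 0.0553 / 0.1200 = 0.4611 ⇒ 0.46
d₂ = d₁ − σ√T = 0.4611 − 0.1200 = 0.3411 ⇒ 0.34
exp(−rT) = exp(−0.079·1) = 0.9240
N(−d₂) = N(-0.34) = 0.3669;  N(−d₁) = N(-0.46) = 0.3228
P = 329·0.9240·0.3669 − 319·0.3228 = 111.5361 − 102.9732 = 8.5629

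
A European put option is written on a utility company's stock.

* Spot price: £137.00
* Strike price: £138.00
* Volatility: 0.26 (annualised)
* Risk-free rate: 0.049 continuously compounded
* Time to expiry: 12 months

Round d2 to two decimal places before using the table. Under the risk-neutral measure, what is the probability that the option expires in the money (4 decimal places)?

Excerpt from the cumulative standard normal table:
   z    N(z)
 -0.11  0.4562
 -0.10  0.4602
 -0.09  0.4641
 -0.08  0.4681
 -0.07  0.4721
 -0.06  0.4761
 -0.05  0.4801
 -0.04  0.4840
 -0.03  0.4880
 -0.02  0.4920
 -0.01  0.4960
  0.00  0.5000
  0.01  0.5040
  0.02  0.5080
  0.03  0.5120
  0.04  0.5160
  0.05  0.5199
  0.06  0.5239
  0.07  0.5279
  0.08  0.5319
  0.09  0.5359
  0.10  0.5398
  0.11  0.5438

0.4880

σ√T = 0.26·√1 = 0.2600
d₁ = [ln(137/138) + (0.049 + 0.26²/2)·1] / 0.2600 = [-0.0073 + 0.0828] / 0.2600 = 0.2905 → 0.29
d₂ = d₁ − σ√T = 0.2905 − 0.2600 = 0.0305 → 0.03
Risk-neutral Pr[S_T < K] = N(−d₂) = N(-0.03) = 0.4880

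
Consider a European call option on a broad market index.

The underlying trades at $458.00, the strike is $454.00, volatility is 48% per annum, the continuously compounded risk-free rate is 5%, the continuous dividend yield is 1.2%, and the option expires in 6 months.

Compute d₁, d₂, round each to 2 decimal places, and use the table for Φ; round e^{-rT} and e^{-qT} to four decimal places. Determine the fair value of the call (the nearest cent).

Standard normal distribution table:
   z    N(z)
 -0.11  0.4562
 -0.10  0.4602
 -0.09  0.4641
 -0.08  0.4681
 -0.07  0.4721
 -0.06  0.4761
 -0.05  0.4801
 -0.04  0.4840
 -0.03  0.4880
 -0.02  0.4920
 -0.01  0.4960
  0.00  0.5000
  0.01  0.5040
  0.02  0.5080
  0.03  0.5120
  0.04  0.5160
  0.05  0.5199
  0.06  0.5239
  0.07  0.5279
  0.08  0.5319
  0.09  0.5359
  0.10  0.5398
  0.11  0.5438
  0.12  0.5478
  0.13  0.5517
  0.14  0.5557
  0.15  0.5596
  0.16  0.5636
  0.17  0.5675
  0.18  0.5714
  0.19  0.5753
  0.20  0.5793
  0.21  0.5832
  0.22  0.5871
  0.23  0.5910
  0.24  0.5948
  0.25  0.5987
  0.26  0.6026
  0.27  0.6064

$67.06

σ√T = 0.48·√0.5 = 0.3394
ln(S/K) + (r − q + σ²/2)T = ln(458/454) + (0.05 − 0.012 + 0.48²/2)·0.5 = 0.0088 + 0.0766 = 0.0854
d₁ = 0.0854 / 0.3394 = 0.2515 ⇒ 0.25
d₂ = d₁ − σ√T = 0.2515 − 0.3394 = -0.0879 ⇒ -0.09
exp(−qT) = exp(−0.012·0.5) = 0.9940;  exp(−rT) = exp(−0.05·0.5) = 0.9753
N(d₁) = N(0.25) = 0.5987;  N(d₂) = N(-0.09) = 0.4641
C = 458·0.9940·0.5987 − 454·0.9753·0.4641 = 272.5594 − 205.4971 = 67.0623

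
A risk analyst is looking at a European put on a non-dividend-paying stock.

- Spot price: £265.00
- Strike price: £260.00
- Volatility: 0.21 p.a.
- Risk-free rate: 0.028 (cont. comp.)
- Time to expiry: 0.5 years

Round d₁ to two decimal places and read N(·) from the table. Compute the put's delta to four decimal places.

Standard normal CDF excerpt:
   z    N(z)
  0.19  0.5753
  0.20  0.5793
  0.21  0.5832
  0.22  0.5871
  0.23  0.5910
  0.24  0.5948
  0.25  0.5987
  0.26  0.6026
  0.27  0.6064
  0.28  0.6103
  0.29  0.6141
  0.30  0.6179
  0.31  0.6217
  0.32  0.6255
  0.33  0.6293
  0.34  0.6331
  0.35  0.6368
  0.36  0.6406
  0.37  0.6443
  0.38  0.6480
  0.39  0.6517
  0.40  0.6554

-0.3821

σ√T = 0.21·√0.5 = 0.1485
d₁ = [ln(265/260) + (0.028 + ½·0.21²)·0.5] / (σ√T) = (0.0190 + 0.0250) / 0.1485 = 0.2968 ⇒ 0.30
N(d₁) = N(0.30) = 0.6179
Δ_put = N(d₁) − 1 = 0.6179 − 1 = -0.3821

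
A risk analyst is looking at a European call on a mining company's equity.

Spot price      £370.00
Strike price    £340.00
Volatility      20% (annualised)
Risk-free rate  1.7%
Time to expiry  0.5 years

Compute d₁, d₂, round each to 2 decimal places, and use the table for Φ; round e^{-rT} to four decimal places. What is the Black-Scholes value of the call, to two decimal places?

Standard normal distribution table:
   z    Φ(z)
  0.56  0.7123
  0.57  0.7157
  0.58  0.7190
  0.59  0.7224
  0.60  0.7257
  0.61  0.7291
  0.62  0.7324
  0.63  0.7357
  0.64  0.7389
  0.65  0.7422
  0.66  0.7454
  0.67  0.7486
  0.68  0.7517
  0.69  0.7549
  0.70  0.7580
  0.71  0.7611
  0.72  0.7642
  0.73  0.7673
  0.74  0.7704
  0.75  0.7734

σ√T = 0.2 × 0.7071 = 0.1414
d₁ = [ln(370/340) + (0.017 + 0.2²/2)·0.5] / 0.1414 = [0.0846 + 0.0185] / 0.1414 = 0.7287 which rounds to 0.73
d₂ = d₁ − σ√T = 0.7287 − 0.1414 = 0.5873 which rounds to 0.59
exp(−rT) = exp(−0.017·0.5) = 0.9915
N(d₁) = N(0.73) = 0.7673;  N(d₂) = N(0.59) = 0.7224
C = 370·0.7673 − 340·0.9915·0.7224 = 283.9010 − 243.5283 = 40.3727

£40.37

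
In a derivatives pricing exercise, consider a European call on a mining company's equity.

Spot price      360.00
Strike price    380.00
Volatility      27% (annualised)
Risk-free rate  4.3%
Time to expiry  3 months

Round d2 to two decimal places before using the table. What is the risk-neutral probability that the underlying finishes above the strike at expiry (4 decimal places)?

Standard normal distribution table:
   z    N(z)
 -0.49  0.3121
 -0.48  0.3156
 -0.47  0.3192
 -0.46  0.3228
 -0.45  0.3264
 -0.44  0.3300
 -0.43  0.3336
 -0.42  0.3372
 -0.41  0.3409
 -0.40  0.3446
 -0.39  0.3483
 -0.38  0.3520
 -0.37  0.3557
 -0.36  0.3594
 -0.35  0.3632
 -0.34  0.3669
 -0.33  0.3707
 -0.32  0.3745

σ√T = 0.27 × 0.5000 = 0.1350
d₁ = [ln(360/380) + (0.043 + 0.27²/2)·0.25] / 0.1350 = [-0.0541 + 0.0199] / 0.1350 = -0.2534 → -0.25
d₂ = d₁ − σ√T = -0.2534 − 0.1350 = -0.3884 → -0.39
Risk-neutral Pr[S_T > K] = N(d₂) = N(-0.39) = 0.3483

0.3483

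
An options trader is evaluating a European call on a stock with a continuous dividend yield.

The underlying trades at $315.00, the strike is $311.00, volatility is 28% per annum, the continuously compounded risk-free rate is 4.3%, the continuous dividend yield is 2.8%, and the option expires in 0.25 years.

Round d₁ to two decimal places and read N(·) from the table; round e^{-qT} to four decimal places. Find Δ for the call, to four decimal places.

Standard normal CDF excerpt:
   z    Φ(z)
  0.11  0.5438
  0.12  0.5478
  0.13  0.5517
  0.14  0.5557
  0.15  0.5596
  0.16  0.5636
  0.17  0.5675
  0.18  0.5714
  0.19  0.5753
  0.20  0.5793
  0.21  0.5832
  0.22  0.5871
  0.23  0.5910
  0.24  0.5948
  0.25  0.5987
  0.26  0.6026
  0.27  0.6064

σ√T = 0.28 × 0.5000 = 0.1400
d₁ = [ln(315/311) + (0.043 − 0.028 + 0.28²/2)·0.25] / 0.1400 = [0.0128 + 0.0135] / 0.1400 = 0.1881 ≈ 0.19
N(d₁) = N(0.19) = 0.5753
Δ_call = exp(−qT)·N(d₁) = 0.9930·0.5753 = 0.5713

0.5713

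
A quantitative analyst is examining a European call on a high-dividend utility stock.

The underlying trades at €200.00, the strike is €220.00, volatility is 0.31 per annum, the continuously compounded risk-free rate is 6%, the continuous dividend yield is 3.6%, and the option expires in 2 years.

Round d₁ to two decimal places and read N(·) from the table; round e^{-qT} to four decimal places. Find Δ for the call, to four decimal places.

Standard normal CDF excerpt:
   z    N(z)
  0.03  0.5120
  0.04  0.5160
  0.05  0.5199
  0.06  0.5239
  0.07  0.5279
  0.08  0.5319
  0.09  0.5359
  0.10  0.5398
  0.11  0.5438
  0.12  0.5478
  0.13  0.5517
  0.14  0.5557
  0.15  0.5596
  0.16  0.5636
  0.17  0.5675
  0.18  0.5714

σ√T = 0.31·√2 = 0.4384
ln(S/K) + (r − q + σ²/2)T = ln(200/220) + (0.06 − 0.036 + 0.31²/2)·2 = -0.0953 + 0.1441 = 0.0488
d₁ = 0.0488 / 0.4384 = 0.1113 which rounds to 0.11
N(d₁) = N(0.11) = 0.5438
Δ_call = exp(−qT)·N(d₁) = 0.9305·0.5438 = 0.5060

0.5060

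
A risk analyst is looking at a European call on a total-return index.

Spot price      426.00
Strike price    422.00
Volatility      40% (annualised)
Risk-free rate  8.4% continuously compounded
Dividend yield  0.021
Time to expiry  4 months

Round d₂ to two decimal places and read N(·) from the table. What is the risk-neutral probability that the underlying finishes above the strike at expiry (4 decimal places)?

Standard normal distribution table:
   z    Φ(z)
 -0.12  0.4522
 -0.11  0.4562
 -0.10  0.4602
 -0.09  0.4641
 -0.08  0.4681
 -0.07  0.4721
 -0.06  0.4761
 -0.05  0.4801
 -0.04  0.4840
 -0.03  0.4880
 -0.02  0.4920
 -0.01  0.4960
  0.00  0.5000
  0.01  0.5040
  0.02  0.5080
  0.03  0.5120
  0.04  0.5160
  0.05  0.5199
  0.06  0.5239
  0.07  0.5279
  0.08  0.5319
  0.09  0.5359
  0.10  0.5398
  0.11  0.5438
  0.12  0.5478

T = 0.3333;  σ√T = 0.2309
ln(S/K) + (r − q + σ²/2)T = ln(426/422) + (0.084 − 0.021 + 0.4²/2)·0.3333 = 0.0094 + 0.0477 = 0.0571
d₁ = 0.0571 / 0.2309 = 0.2473 ≈ 0.25
d₂ = d₁ − σ√T = 0.2473 − 0.2309 = 0.0163 ≈ 0.02
Pr(exercise) under Q = N(d₂) = 0.5080

0.5080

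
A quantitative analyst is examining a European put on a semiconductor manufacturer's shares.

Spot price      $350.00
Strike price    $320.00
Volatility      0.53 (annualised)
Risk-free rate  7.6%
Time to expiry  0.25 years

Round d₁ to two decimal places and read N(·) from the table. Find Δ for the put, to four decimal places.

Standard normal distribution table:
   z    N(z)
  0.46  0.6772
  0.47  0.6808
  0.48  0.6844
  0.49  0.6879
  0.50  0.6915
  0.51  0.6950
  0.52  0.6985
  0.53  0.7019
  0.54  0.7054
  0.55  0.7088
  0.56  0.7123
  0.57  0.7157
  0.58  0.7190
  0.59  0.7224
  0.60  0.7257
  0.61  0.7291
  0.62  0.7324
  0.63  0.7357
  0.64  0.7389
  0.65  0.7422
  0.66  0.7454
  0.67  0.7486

-0.2946

σ√T = 0.53·√0.25 = 0.2650
d₁ = [ln(350/320) + (0.076 + 0.53²/2)·0.25] / 0.2650 = [0.0896 + 0.0541] / 0.2650 = 0.5424 ⇒ 0.54
N(d₁) = N(0.54) = 0.7054
Δ_put = N(d₁) − 1 = 0.7054 − 1 = -0.2946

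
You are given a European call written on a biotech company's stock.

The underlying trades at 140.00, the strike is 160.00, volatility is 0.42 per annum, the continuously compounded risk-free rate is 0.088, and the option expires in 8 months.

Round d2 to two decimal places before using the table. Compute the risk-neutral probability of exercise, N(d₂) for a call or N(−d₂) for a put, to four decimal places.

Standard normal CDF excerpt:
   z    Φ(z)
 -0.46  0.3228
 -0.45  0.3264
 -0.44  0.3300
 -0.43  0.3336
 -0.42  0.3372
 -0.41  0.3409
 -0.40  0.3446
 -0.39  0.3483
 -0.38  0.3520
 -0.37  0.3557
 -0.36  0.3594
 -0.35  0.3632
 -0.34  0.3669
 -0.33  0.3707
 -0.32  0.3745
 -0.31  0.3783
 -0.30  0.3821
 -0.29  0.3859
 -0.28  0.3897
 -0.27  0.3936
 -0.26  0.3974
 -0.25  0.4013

T = 0.6667;  σ√T = 0.3429
d₁ = [ln(140/160) + (0.088 + 0.42²/2)·0.6667] / 0.3429 = [-0.1335 + 0.1175] / 0.3429 = -0.0468 → -0.05
d₂ = d₁ − σ√T = -0.0468 − 0.3429 = -0.3898 → -0.39
Pr(exercise) under Q = N(d₂) = 0.3483

0.3483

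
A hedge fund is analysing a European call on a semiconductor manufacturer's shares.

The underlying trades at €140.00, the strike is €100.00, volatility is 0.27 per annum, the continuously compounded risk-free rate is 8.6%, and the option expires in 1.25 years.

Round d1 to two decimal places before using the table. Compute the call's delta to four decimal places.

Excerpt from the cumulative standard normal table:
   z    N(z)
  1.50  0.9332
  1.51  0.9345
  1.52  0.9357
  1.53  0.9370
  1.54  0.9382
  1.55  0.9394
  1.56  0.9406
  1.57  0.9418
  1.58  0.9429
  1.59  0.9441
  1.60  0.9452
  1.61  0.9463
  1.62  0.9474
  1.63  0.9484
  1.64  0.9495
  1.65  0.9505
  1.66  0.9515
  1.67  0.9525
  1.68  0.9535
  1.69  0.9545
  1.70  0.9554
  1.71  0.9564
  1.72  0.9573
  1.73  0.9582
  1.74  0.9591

T = 1.25;  σ√T = 0.3019
d₁ = [ln(140/100) + (0.086 + 0.27²/2)·1.25] / 0.3019 = [0.3365 + 0.1531] / 0.3019 = 1.6217 ≈ 1.62
N(d₁) = N(1.62) = 0.9474
Δ_call = N(d₁) = 0.9474

0.9474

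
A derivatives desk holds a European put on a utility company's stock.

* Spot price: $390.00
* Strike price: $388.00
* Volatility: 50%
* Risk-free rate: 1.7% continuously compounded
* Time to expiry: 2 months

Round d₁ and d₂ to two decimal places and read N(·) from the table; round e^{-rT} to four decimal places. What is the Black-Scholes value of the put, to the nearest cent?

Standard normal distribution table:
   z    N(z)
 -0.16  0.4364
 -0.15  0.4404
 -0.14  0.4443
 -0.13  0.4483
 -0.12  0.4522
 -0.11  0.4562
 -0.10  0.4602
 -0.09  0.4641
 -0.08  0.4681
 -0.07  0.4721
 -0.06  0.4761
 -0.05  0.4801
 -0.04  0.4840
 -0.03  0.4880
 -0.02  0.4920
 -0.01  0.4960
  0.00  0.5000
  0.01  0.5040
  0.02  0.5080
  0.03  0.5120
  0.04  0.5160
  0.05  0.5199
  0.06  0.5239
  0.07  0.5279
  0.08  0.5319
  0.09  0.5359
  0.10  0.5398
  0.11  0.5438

σ√T = 0.5·√0.1667 = 0.2041
d₁ = [ln(390/388) + (0.017 + 0.5²/2)·0.1667] / 0.2041 = [0.0051 + 0.0237] / 0.2041 = 0.1411 which rounds to 0.14
d₂ = d₁ − σ√T = 0.1411 − 0.2041 = -0.0630 which rounds to -0.06
exp(−rT) = exp(−0.017·0.1667) = 0.9972
N(−d₂) = N(0.06) = 0.5239;  N(−d₁) = N(-0.14) = 0.4443
P = 388·0.9972·0.5239 − 390·0.4443 = 202.7040 − 173.2770 = 29.4270

$29.43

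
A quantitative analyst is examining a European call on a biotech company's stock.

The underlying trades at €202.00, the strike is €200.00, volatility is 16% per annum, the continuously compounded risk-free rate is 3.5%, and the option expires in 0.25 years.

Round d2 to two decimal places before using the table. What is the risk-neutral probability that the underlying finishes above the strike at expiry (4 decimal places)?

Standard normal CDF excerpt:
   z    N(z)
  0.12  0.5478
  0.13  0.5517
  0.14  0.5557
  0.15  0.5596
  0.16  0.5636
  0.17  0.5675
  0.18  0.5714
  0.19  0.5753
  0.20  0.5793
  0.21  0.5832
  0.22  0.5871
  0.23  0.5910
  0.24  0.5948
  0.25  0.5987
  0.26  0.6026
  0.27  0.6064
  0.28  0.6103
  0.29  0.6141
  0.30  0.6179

0.5753

σ√T = 0.16·√0.25 = 0.0800
d₁ = [ln(202/200) + (0.035 + 0.16²/2)·0.25] / 0.0800 = [0.0100 + 0.0120] / 0.0800 = 0.2738 which rounds to 0.27
d₂ = d₁ − σ√T = 0.2738 − 0.0800 = 0.1938 which rounds to 0.19
Pr(exercise) under Q = N(d₂) = 0.5753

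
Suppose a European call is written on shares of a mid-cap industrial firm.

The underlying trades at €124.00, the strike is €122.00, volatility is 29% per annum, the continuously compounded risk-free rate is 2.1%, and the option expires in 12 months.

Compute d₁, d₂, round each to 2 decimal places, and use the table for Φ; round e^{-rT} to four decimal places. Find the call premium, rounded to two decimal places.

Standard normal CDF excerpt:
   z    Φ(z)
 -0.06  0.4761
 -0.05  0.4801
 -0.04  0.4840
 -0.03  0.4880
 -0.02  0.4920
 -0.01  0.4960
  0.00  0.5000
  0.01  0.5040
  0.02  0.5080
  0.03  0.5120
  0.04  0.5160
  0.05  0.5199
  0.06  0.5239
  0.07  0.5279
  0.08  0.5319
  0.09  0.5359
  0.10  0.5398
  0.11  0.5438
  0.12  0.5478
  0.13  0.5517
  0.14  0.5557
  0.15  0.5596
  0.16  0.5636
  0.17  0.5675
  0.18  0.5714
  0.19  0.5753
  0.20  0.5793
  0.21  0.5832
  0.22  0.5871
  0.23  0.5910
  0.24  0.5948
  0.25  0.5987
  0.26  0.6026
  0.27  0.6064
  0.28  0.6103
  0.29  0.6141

€16.42

σ√T = 0.29 × 1.0000 = 0.2900
d₁ = [ln(124/122) + (0.021 + 0.29²/2)·1] / 0.2900 = [0.0163 + 0.0630] / 0.2900 = 0.2735 ⇒ 0.27
d₂ = d₁ − σ√T = 0.2735 − 0.2900 = -0.0165 ⇒ -0.02
e^(−rT) = e^(−0.021·1) = 0.9792
N(d₁) = N(0.27) = 0.6064;  N(d₂) = N(-0.02) = 0.4920
C = 124·0.6064 − 122·0.9792·0.4920 = 75.1936 − 58.7755 = 16.4181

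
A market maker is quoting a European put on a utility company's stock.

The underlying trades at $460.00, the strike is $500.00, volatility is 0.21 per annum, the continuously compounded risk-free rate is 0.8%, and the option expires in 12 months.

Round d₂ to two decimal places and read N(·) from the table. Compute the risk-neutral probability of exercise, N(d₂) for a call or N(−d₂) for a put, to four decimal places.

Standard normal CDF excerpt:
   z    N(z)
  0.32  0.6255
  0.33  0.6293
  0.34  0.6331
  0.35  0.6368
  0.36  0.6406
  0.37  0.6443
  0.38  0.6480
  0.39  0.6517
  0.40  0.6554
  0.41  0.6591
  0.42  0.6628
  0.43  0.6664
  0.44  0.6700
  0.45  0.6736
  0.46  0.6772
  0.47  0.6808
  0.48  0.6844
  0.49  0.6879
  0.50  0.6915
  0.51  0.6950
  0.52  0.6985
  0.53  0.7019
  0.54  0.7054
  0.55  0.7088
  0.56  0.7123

0.6772

σ√T = 0.21 × 1.0000 = 0.2100
d₁ = [ln(460/500) + (0.008 + ½·0.21²)·1] / (σ√T) = (-0.0834 + 0.0300) / 0.2100 = -0.2540 ⇒ -0.25
d₂ = -0.2540 − 0.2100 = -0.4640 ⇒ -0.46
Pr(exercise) under Q = N(−d₂) = N(0.46) = 0.6772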